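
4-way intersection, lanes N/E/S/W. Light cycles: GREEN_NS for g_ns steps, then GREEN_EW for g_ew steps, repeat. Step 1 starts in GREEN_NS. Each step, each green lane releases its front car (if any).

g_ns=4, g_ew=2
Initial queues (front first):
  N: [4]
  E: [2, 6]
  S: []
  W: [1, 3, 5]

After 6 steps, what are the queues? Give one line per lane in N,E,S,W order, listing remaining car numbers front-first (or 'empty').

Step 1 [NS]: N:car4-GO,E:wait,S:empty,W:wait | queues: N=0 E=2 S=0 W=3
Step 2 [NS]: N:empty,E:wait,S:empty,W:wait | queues: N=0 E=2 S=0 W=3
Step 3 [NS]: N:empty,E:wait,S:empty,W:wait | queues: N=0 E=2 S=0 W=3
Step 4 [NS]: N:empty,E:wait,S:empty,W:wait | queues: N=0 E=2 S=0 W=3
Step 5 [EW]: N:wait,E:car2-GO,S:wait,W:car1-GO | queues: N=0 E=1 S=0 W=2
Step 6 [EW]: N:wait,E:car6-GO,S:wait,W:car3-GO | queues: N=0 E=0 S=0 W=1

N: empty
E: empty
S: empty
W: 5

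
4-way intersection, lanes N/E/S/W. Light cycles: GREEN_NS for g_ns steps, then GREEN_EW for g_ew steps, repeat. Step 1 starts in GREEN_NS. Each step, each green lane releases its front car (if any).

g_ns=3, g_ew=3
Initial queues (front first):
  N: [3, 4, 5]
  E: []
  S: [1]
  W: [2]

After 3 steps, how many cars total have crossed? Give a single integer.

Answer: 4

Derivation:
Step 1 [NS]: N:car3-GO,E:wait,S:car1-GO,W:wait | queues: N=2 E=0 S=0 W=1
Step 2 [NS]: N:car4-GO,E:wait,S:empty,W:wait | queues: N=1 E=0 S=0 W=1
Step 3 [NS]: N:car5-GO,E:wait,S:empty,W:wait | queues: N=0 E=0 S=0 W=1
Cars crossed by step 3: 4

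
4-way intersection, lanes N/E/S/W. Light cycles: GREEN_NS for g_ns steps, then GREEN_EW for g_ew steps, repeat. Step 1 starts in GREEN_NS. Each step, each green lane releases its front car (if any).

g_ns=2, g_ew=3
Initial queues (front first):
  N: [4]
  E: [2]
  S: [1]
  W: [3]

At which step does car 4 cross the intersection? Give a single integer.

Step 1 [NS]: N:car4-GO,E:wait,S:car1-GO,W:wait | queues: N=0 E=1 S=0 W=1
Step 2 [NS]: N:empty,E:wait,S:empty,W:wait | queues: N=0 E=1 S=0 W=1
Step 3 [EW]: N:wait,E:car2-GO,S:wait,W:car3-GO | queues: N=0 E=0 S=0 W=0
Car 4 crosses at step 1

1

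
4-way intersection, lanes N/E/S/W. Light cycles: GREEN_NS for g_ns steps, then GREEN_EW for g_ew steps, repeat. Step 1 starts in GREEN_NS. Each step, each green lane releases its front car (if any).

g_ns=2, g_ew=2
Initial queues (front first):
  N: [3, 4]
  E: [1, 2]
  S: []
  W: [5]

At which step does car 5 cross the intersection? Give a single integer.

Step 1 [NS]: N:car3-GO,E:wait,S:empty,W:wait | queues: N=1 E=2 S=0 W=1
Step 2 [NS]: N:car4-GO,E:wait,S:empty,W:wait | queues: N=0 E=2 S=0 W=1
Step 3 [EW]: N:wait,E:car1-GO,S:wait,W:car5-GO | queues: N=0 E=1 S=0 W=0
Step 4 [EW]: N:wait,E:car2-GO,S:wait,W:empty | queues: N=0 E=0 S=0 W=0
Car 5 crosses at step 3

3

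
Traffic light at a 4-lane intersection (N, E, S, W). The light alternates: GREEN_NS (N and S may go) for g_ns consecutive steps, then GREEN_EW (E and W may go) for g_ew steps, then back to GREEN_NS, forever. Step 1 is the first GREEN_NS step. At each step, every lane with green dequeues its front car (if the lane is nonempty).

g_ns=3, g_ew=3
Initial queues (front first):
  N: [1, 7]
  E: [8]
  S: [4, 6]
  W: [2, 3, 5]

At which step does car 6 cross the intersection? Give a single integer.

Step 1 [NS]: N:car1-GO,E:wait,S:car4-GO,W:wait | queues: N=1 E=1 S=1 W=3
Step 2 [NS]: N:car7-GO,E:wait,S:car6-GO,W:wait | queues: N=0 E=1 S=0 W=3
Step 3 [NS]: N:empty,E:wait,S:empty,W:wait | queues: N=0 E=1 S=0 W=3
Step 4 [EW]: N:wait,E:car8-GO,S:wait,W:car2-GO | queues: N=0 E=0 S=0 W=2
Step 5 [EW]: N:wait,E:empty,S:wait,W:car3-GO | queues: N=0 E=0 S=0 W=1
Step 6 [EW]: N:wait,E:empty,S:wait,W:car5-GO | queues: N=0 E=0 S=0 W=0
Car 6 crosses at step 2

2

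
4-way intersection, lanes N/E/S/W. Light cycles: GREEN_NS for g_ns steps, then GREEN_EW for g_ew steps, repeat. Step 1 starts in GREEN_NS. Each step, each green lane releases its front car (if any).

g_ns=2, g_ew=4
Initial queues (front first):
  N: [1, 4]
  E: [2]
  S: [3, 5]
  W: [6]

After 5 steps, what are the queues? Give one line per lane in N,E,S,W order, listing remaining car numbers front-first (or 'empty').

Step 1 [NS]: N:car1-GO,E:wait,S:car3-GO,W:wait | queues: N=1 E=1 S=1 W=1
Step 2 [NS]: N:car4-GO,E:wait,S:car5-GO,W:wait | queues: N=0 E=1 S=0 W=1
Step 3 [EW]: N:wait,E:car2-GO,S:wait,W:car6-GO | queues: N=0 E=0 S=0 W=0

N: empty
E: empty
S: empty
W: empty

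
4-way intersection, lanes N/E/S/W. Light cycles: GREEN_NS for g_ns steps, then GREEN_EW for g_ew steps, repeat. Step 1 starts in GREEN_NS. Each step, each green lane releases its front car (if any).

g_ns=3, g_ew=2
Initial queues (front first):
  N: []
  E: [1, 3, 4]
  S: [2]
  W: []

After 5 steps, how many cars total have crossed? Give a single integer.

Answer: 3

Derivation:
Step 1 [NS]: N:empty,E:wait,S:car2-GO,W:wait | queues: N=0 E=3 S=0 W=0
Step 2 [NS]: N:empty,E:wait,S:empty,W:wait | queues: N=0 E=3 S=0 W=0
Step 3 [NS]: N:empty,E:wait,S:empty,W:wait | queues: N=0 E=3 S=0 W=0
Step 4 [EW]: N:wait,E:car1-GO,S:wait,W:empty | queues: N=0 E=2 S=0 W=0
Step 5 [EW]: N:wait,E:car3-GO,S:wait,W:empty | queues: N=0 E=1 S=0 W=0
Cars crossed by step 5: 3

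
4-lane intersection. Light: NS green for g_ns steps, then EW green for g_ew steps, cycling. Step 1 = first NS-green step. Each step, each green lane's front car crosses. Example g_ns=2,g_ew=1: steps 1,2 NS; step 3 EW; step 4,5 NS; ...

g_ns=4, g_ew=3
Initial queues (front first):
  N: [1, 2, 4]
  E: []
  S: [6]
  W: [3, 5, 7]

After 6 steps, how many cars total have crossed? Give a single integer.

Answer: 6

Derivation:
Step 1 [NS]: N:car1-GO,E:wait,S:car6-GO,W:wait | queues: N=2 E=0 S=0 W=3
Step 2 [NS]: N:car2-GO,E:wait,S:empty,W:wait | queues: N=1 E=0 S=0 W=3
Step 3 [NS]: N:car4-GO,E:wait,S:empty,W:wait | queues: N=0 E=0 S=0 W=3
Step 4 [NS]: N:empty,E:wait,S:empty,W:wait | queues: N=0 E=0 S=0 W=3
Step 5 [EW]: N:wait,E:empty,S:wait,W:car3-GO | queues: N=0 E=0 S=0 W=2
Step 6 [EW]: N:wait,E:empty,S:wait,W:car5-GO | queues: N=0 E=0 S=0 W=1
Cars crossed by step 6: 6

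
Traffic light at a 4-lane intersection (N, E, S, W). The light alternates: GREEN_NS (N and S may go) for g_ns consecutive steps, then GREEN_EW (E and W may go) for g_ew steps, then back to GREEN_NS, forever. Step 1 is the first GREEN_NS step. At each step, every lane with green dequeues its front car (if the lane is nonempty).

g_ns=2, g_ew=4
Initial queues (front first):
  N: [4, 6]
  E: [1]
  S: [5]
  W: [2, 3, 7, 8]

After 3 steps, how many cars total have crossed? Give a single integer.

Step 1 [NS]: N:car4-GO,E:wait,S:car5-GO,W:wait | queues: N=1 E=1 S=0 W=4
Step 2 [NS]: N:car6-GO,E:wait,S:empty,W:wait | queues: N=0 E=1 S=0 W=4
Step 3 [EW]: N:wait,E:car1-GO,S:wait,W:car2-GO | queues: N=0 E=0 S=0 W=3
Cars crossed by step 3: 5

Answer: 5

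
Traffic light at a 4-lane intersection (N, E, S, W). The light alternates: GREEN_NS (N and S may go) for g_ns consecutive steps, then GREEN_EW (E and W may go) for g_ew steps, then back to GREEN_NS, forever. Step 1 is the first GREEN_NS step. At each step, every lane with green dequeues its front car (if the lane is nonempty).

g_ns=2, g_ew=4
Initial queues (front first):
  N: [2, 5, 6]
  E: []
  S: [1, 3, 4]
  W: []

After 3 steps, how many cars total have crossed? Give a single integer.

Step 1 [NS]: N:car2-GO,E:wait,S:car1-GO,W:wait | queues: N=2 E=0 S=2 W=0
Step 2 [NS]: N:car5-GO,E:wait,S:car3-GO,W:wait | queues: N=1 E=0 S=1 W=0
Step 3 [EW]: N:wait,E:empty,S:wait,W:empty | queues: N=1 E=0 S=1 W=0
Cars crossed by step 3: 4

Answer: 4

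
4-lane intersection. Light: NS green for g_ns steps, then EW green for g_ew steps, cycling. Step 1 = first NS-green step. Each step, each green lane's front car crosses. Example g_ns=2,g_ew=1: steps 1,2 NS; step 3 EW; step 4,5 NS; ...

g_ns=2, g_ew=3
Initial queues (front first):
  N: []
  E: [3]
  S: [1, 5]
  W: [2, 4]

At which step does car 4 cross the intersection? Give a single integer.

Step 1 [NS]: N:empty,E:wait,S:car1-GO,W:wait | queues: N=0 E=1 S=1 W=2
Step 2 [NS]: N:empty,E:wait,S:car5-GO,W:wait | queues: N=0 E=1 S=0 W=2
Step 3 [EW]: N:wait,E:car3-GO,S:wait,W:car2-GO | queues: N=0 E=0 S=0 W=1
Step 4 [EW]: N:wait,E:empty,S:wait,W:car4-GO | queues: N=0 E=0 S=0 W=0
Car 4 crosses at step 4

4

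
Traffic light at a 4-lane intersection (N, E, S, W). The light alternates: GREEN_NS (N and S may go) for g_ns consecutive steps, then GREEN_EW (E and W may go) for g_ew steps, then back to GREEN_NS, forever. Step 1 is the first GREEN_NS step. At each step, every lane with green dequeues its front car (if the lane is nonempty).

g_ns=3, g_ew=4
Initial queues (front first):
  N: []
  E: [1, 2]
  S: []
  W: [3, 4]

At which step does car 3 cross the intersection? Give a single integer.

Step 1 [NS]: N:empty,E:wait,S:empty,W:wait | queues: N=0 E=2 S=0 W=2
Step 2 [NS]: N:empty,E:wait,S:empty,W:wait | queues: N=0 E=2 S=0 W=2
Step 3 [NS]: N:empty,E:wait,S:empty,W:wait | queues: N=0 E=2 S=0 W=2
Step 4 [EW]: N:wait,E:car1-GO,S:wait,W:car3-GO | queues: N=0 E=1 S=0 W=1
Step 5 [EW]: N:wait,E:car2-GO,S:wait,W:car4-GO | queues: N=0 E=0 S=0 W=0
Car 3 crosses at step 4

4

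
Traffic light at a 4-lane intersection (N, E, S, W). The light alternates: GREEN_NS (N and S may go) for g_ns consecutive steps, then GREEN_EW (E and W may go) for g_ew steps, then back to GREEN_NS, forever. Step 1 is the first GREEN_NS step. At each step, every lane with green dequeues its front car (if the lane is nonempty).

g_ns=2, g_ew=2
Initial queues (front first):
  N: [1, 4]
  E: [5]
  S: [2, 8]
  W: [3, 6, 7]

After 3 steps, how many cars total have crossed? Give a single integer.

Step 1 [NS]: N:car1-GO,E:wait,S:car2-GO,W:wait | queues: N=1 E=1 S=1 W=3
Step 2 [NS]: N:car4-GO,E:wait,S:car8-GO,W:wait | queues: N=0 E=1 S=0 W=3
Step 3 [EW]: N:wait,E:car5-GO,S:wait,W:car3-GO | queues: N=0 E=0 S=0 W=2
Cars crossed by step 3: 6

Answer: 6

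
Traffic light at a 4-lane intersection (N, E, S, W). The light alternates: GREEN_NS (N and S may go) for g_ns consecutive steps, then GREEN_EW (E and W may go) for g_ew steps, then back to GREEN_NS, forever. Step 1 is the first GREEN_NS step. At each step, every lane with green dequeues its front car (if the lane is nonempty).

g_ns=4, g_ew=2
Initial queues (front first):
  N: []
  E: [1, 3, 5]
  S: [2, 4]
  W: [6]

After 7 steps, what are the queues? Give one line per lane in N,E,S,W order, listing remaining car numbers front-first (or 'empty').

Step 1 [NS]: N:empty,E:wait,S:car2-GO,W:wait | queues: N=0 E=3 S=1 W=1
Step 2 [NS]: N:empty,E:wait,S:car4-GO,W:wait | queues: N=0 E=3 S=0 W=1
Step 3 [NS]: N:empty,E:wait,S:empty,W:wait | queues: N=0 E=3 S=0 W=1
Step 4 [NS]: N:empty,E:wait,S:empty,W:wait | queues: N=0 E=3 S=0 W=1
Step 5 [EW]: N:wait,E:car1-GO,S:wait,W:car6-GO | queues: N=0 E=2 S=0 W=0
Step 6 [EW]: N:wait,E:car3-GO,S:wait,W:empty | queues: N=0 E=1 S=0 W=0
Step 7 [NS]: N:empty,E:wait,S:empty,W:wait | queues: N=0 E=1 S=0 W=0

N: empty
E: 5
S: empty
W: empty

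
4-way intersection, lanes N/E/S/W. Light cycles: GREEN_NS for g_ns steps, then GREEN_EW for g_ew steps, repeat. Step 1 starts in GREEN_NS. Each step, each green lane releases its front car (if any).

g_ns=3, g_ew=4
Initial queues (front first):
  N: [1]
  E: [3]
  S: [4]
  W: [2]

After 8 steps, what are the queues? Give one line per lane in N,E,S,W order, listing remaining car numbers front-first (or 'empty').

Step 1 [NS]: N:car1-GO,E:wait,S:car4-GO,W:wait | queues: N=0 E=1 S=0 W=1
Step 2 [NS]: N:empty,E:wait,S:empty,W:wait | queues: N=0 E=1 S=0 W=1
Step 3 [NS]: N:empty,E:wait,S:empty,W:wait | queues: N=0 E=1 S=0 W=1
Step 4 [EW]: N:wait,E:car3-GO,S:wait,W:car2-GO | queues: N=0 E=0 S=0 W=0

N: empty
E: empty
S: empty
W: empty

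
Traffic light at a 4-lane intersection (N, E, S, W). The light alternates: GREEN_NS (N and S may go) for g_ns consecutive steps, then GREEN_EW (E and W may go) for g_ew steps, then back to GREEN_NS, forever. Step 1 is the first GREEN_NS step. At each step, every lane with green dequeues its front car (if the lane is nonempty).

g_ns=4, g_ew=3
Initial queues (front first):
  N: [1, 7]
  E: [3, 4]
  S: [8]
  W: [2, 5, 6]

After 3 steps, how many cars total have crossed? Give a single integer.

Answer: 3

Derivation:
Step 1 [NS]: N:car1-GO,E:wait,S:car8-GO,W:wait | queues: N=1 E=2 S=0 W=3
Step 2 [NS]: N:car7-GO,E:wait,S:empty,W:wait | queues: N=0 E=2 S=0 W=3
Step 3 [NS]: N:empty,E:wait,S:empty,W:wait | queues: N=0 E=2 S=0 W=3
Cars crossed by step 3: 3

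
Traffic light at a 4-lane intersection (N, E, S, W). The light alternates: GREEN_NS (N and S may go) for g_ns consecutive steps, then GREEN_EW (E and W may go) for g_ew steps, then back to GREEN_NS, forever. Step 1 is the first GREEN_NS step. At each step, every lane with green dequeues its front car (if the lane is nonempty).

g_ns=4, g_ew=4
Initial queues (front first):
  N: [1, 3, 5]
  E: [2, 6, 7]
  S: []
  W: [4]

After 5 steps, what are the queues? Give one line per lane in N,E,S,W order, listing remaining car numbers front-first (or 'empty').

Step 1 [NS]: N:car1-GO,E:wait,S:empty,W:wait | queues: N=2 E=3 S=0 W=1
Step 2 [NS]: N:car3-GO,E:wait,S:empty,W:wait | queues: N=1 E=3 S=0 W=1
Step 3 [NS]: N:car5-GO,E:wait,S:empty,W:wait | queues: N=0 E=3 S=0 W=1
Step 4 [NS]: N:empty,E:wait,S:empty,W:wait | queues: N=0 E=3 S=0 W=1
Step 5 [EW]: N:wait,E:car2-GO,S:wait,W:car4-GO | queues: N=0 E=2 S=0 W=0

N: empty
E: 6 7
S: empty
W: empty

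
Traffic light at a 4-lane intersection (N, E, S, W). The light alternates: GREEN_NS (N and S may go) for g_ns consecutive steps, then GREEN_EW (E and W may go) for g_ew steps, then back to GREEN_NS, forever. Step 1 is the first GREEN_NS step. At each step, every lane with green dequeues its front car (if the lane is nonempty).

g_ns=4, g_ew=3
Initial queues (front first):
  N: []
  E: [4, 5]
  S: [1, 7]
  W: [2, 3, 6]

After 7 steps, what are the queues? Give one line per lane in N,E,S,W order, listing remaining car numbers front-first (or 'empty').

Step 1 [NS]: N:empty,E:wait,S:car1-GO,W:wait | queues: N=0 E=2 S=1 W=3
Step 2 [NS]: N:empty,E:wait,S:car7-GO,W:wait | queues: N=0 E=2 S=0 W=3
Step 3 [NS]: N:empty,E:wait,S:empty,W:wait | queues: N=0 E=2 S=0 W=3
Step 4 [NS]: N:empty,E:wait,S:empty,W:wait | queues: N=0 E=2 S=0 W=3
Step 5 [EW]: N:wait,E:car4-GO,S:wait,W:car2-GO | queues: N=0 E=1 S=0 W=2
Step 6 [EW]: N:wait,E:car5-GO,S:wait,W:car3-GO | queues: N=0 E=0 S=0 W=1
Step 7 [EW]: N:wait,E:empty,S:wait,W:car6-GO | queues: N=0 E=0 S=0 W=0

N: empty
E: empty
S: empty
W: empty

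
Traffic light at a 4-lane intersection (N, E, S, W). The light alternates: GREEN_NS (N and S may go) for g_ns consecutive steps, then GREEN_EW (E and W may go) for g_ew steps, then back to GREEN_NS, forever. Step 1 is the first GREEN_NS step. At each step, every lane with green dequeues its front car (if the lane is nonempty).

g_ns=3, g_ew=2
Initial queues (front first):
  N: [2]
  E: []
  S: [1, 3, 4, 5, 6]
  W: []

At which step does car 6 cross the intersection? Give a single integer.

Step 1 [NS]: N:car2-GO,E:wait,S:car1-GO,W:wait | queues: N=0 E=0 S=4 W=0
Step 2 [NS]: N:empty,E:wait,S:car3-GO,W:wait | queues: N=0 E=0 S=3 W=0
Step 3 [NS]: N:empty,E:wait,S:car4-GO,W:wait | queues: N=0 E=0 S=2 W=0
Step 4 [EW]: N:wait,E:empty,S:wait,W:empty | queues: N=0 E=0 S=2 W=0
Step 5 [EW]: N:wait,E:empty,S:wait,W:empty | queues: N=0 E=0 S=2 W=0
Step 6 [NS]: N:empty,E:wait,S:car5-GO,W:wait | queues: N=0 E=0 S=1 W=0
Step 7 [NS]: N:empty,E:wait,S:car6-GO,W:wait | queues: N=0 E=0 S=0 W=0
Car 6 crosses at step 7

7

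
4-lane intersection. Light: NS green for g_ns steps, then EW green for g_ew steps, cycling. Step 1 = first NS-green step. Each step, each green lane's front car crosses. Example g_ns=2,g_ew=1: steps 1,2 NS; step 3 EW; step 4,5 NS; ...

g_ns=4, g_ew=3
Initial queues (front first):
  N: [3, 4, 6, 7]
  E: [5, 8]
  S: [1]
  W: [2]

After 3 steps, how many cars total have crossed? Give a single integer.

Answer: 4

Derivation:
Step 1 [NS]: N:car3-GO,E:wait,S:car1-GO,W:wait | queues: N=3 E=2 S=0 W=1
Step 2 [NS]: N:car4-GO,E:wait,S:empty,W:wait | queues: N=2 E=2 S=0 W=1
Step 3 [NS]: N:car6-GO,E:wait,S:empty,W:wait | queues: N=1 E=2 S=0 W=1
Cars crossed by step 3: 4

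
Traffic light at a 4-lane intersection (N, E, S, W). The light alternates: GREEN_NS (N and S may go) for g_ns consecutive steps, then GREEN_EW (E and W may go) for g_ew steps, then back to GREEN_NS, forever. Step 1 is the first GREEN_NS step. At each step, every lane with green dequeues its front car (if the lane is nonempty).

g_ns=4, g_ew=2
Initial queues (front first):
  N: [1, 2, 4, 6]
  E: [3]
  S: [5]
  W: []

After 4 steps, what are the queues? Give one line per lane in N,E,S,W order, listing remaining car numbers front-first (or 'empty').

Step 1 [NS]: N:car1-GO,E:wait,S:car5-GO,W:wait | queues: N=3 E=1 S=0 W=0
Step 2 [NS]: N:car2-GO,E:wait,S:empty,W:wait | queues: N=2 E=1 S=0 W=0
Step 3 [NS]: N:car4-GO,E:wait,S:empty,W:wait | queues: N=1 E=1 S=0 W=0
Step 4 [NS]: N:car6-GO,E:wait,S:empty,W:wait | queues: N=0 E=1 S=0 W=0

N: empty
E: 3
S: empty
W: empty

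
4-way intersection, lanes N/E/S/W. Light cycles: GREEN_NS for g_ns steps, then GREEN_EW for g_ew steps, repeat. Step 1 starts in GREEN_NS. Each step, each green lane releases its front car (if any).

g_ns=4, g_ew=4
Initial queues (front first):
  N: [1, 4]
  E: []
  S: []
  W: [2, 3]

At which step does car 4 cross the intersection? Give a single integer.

Step 1 [NS]: N:car1-GO,E:wait,S:empty,W:wait | queues: N=1 E=0 S=0 W=2
Step 2 [NS]: N:car4-GO,E:wait,S:empty,W:wait | queues: N=0 E=0 S=0 W=2
Step 3 [NS]: N:empty,E:wait,S:empty,W:wait | queues: N=0 E=0 S=0 W=2
Step 4 [NS]: N:empty,E:wait,S:empty,W:wait | queues: N=0 E=0 S=0 W=2
Step 5 [EW]: N:wait,E:empty,S:wait,W:car2-GO | queues: N=0 E=0 S=0 W=1
Step 6 [EW]: N:wait,E:empty,S:wait,W:car3-GO | queues: N=0 E=0 S=0 W=0
Car 4 crosses at step 2

2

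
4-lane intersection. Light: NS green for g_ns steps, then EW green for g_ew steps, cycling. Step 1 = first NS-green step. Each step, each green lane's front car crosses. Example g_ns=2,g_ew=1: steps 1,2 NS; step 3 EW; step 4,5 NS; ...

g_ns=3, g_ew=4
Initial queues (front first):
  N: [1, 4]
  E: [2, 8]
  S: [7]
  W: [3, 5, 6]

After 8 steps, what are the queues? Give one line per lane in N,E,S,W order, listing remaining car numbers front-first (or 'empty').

Step 1 [NS]: N:car1-GO,E:wait,S:car7-GO,W:wait | queues: N=1 E=2 S=0 W=3
Step 2 [NS]: N:car4-GO,E:wait,S:empty,W:wait | queues: N=0 E=2 S=0 W=3
Step 3 [NS]: N:empty,E:wait,S:empty,W:wait | queues: N=0 E=2 S=0 W=3
Step 4 [EW]: N:wait,E:car2-GO,S:wait,W:car3-GO | queues: N=0 E=1 S=0 W=2
Step 5 [EW]: N:wait,E:car8-GO,S:wait,W:car5-GO | queues: N=0 E=0 S=0 W=1
Step 6 [EW]: N:wait,E:empty,S:wait,W:car6-GO | queues: N=0 E=0 S=0 W=0

N: empty
E: empty
S: empty
W: empty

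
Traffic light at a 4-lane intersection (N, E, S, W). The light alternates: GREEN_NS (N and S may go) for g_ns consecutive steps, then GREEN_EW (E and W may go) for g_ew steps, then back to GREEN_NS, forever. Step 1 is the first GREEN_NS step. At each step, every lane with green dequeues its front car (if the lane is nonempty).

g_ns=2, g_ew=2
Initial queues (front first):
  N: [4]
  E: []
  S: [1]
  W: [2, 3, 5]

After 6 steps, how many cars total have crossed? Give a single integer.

Step 1 [NS]: N:car4-GO,E:wait,S:car1-GO,W:wait | queues: N=0 E=0 S=0 W=3
Step 2 [NS]: N:empty,E:wait,S:empty,W:wait | queues: N=0 E=0 S=0 W=3
Step 3 [EW]: N:wait,E:empty,S:wait,W:car2-GO | queues: N=0 E=0 S=0 W=2
Step 4 [EW]: N:wait,E:empty,S:wait,W:car3-GO | queues: N=0 E=0 S=0 W=1
Step 5 [NS]: N:empty,E:wait,S:empty,W:wait | queues: N=0 E=0 S=0 W=1
Step 6 [NS]: N:empty,E:wait,S:empty,W:wait | queues: N=0 E=0 S=0 W=1
Cars crossed by step 6: 4

Answer: 4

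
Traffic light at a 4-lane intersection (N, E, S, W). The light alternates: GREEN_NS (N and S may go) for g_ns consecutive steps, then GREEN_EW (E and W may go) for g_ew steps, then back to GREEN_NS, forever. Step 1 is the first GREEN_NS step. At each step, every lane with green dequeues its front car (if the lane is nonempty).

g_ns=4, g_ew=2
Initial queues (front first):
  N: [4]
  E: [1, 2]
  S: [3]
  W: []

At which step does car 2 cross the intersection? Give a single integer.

Step 1 [NS]: N:car4-GO,E:wait,S:car3-GO,W:wait | queues: N=0 E=2 S=0 W=0
Step 2 [NS]: N:empty,E:wait,S:empty,W:wait | queues: N=0 E=2 S=0 W=0
Step 3 [NS]: N:empty,E:wait,S:empty,W:wait | queues: N=0 E=2 S=0 W=0
Step 4 [NS]: N:empty,E:wait,S:empty,W:wait | queues: N=0 E=2 S=0 W=0
Step 5 [EW]: N:wait,E:car1-GO,S:wait,W:empty | queues: N=0 E=1 S=0 W=0
Step 6 [EW]: N:wait,E:car2-GO,S:wait,W:empty | queues: N=0 E=0 S=0 W=0
Car 2 crosses at step 6

6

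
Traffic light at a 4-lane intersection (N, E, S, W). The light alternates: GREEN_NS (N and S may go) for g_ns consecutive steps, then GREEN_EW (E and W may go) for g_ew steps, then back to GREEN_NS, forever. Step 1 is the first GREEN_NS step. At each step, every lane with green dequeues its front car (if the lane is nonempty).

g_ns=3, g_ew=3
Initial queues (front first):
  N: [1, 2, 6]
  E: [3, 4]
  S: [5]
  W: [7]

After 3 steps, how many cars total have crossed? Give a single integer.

Step 1 [NS]: N:car1-GO,E:wait,S:car5-GO,W:wait | queues: N=2 E=2 S=0 W=1
Step 2 [NS]: N:car2-GO,E:wait,S:empty,W:wait | queues: N=1 E=2 S=0 W=1
Step 3 [NS]: N:car6-GO,E:wait,S:empty,W:wait | queues: N=0 E=2 S=0 W=1
Cars crossed by step 3: 4

Answer: 4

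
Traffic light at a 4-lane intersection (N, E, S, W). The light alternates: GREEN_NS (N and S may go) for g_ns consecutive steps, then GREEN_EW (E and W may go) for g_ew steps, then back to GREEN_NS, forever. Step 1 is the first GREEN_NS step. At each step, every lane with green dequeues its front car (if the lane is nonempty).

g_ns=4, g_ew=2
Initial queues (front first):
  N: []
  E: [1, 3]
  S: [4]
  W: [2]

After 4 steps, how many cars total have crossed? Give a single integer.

Answer: 1

Derivation:
Step 1 [NS]: N:empty,E:wait,S:car4-GO,W:wait | queues: N=0 E=2 S=0 W=1
Step 2 [NS]: N:empty,E:wait,S:empty,W:wait | queues: N=0 E=2 S=0 W=1
Step 3 [NS]: N:empty,E:wait,S:empty,W:wait | queues: N=0 E=2 S=0 W=1
Step 4 [NS]: N:empty,E:wait,S:empty,W:wait | queues: N=0 E=2 S=0 W=1
Cars crossed by step 4: 1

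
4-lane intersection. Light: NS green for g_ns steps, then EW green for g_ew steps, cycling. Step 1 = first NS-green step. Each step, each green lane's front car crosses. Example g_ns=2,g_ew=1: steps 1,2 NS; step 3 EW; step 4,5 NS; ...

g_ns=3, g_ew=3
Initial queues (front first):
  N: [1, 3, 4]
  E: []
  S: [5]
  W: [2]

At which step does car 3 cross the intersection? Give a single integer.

Step 1 [NS]: N:car1-GO,E:wait,S:car5-GO,W:wait | queues: N=2 E=0 S=0 W=1
Step 2 [NS]: N:car3-GO,E:wait,S:empty,W:wait | queues: N=1 E=0 S=0 W=1
Step 3 [NS]: N:car4-GO,E:wait,S:empty,W:wait | queues: N=0 E=0 S=0 W=1
Step 4 [EW]: N:wait,E:empty,S:wait,W:car2-GO | queues: N=0 E=0 S=0 W=0
Car 3 crosses at step 2

2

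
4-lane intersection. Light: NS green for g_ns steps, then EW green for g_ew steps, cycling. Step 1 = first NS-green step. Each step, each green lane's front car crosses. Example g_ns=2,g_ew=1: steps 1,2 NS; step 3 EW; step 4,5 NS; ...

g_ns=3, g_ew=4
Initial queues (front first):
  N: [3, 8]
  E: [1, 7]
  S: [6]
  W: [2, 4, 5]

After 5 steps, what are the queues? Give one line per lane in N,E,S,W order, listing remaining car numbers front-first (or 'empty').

Step 1 [NS]: N:car3-GO,E:wait,S:car6-GO,W:wait | queues: N=1 E=2 S=0 W=3
Step 2 [NS]: N:car8-GO,E:wait,S:empty,W:wait | queues: N=0 E=2 S=0 W=3
Step 3 [NS]: N:empty,E:wait,S:empty,W:wait | queues: N=0 E=2 S=0 W=3
Step 4 [EW]: N:wait,E:car1-GO,S:wait,W:car2-GO | queues: N=0 E=1 S=0 W=2
Step 5 [EW]: N:wait,E:car7-GO,S:wait,W:car4-GO | queues: N=0 E=0 S=0 W=1

N: empty
E: empty
S: empty
W: 5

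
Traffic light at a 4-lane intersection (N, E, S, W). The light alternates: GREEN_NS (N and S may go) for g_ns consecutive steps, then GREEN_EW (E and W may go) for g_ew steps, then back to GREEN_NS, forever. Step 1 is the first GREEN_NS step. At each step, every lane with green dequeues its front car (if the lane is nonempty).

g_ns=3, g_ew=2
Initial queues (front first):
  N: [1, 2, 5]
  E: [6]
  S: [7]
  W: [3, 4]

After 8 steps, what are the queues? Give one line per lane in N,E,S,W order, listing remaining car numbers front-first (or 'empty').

Step 1 [NS]: N:car1-GO,E:wait,S:car7-GO,W:wait | queues: N=2 E=1 S=0 W=2
Step 2 [NS]: N:car2-GO,E:wait,S:empty,W:wait | queues: N=1 E=1 S=0 W=2
Step 3 [NS]: N:car5-GO,E:wait,S:empty,W:wait | queues: N=0 E=1 S=0 W=2
Step 4 [EW]: N:wait,E:car6-GO,S:wait,W:car3-GO | queues: N=0 E=0 S=0 W=1
Step 5 [EW]: N:wait,E:empty,S:wait,W:car4-GO | queues: N=0 E=0 S=0 W=0

N: empty
E: empty
S: empty
W: empty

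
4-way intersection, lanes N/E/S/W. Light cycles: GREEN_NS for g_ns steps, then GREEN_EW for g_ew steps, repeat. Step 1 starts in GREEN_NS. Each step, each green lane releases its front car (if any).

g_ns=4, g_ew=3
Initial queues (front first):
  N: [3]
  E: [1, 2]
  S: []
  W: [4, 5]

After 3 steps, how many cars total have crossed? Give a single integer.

Answer: 1

Derivation:
Step 1 [NS]: N:car3-GO,E:wait,S:empty,W:wait | queues: N=0 E=2 S=0 W=2
Step 2 [NS]: N:empty,E:wait,S:empty,W:wait | queues: N=0 E=2 S=0 W=2
Step 3 [NS]: N:empty,E:wait,S:empty,W:wait | queues: N=0 E=2 S=0 W=2
Cars crossed by step 3: 1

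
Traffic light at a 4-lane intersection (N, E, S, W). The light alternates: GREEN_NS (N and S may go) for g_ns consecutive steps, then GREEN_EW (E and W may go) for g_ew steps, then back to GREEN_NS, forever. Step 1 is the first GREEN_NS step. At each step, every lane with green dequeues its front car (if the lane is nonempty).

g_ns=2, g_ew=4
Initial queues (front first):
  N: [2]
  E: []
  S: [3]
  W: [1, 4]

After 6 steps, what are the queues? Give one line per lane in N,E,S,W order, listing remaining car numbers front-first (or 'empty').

Step 1 [NS]: N:car2-GO,E:wait,S:car3-GO,W:wait | queues: N=0 E=0 S=0 W=2
Step 2 [NS]: N:empty,E:wait,S:empty,W:wait | queues: N=0 E=0 S=0 W=2
Step 3 [EW]: N:wait,E:empty,S:wait,W:car1-GO | queues: N=0 E=0 S=0 W=1
Step 4 [EW]: N:wait,E:empty,S:wait,W:car4-GO | queues: N=0 E=0 S=0 W=0

N: empty
E: empty
S: empty
W: empty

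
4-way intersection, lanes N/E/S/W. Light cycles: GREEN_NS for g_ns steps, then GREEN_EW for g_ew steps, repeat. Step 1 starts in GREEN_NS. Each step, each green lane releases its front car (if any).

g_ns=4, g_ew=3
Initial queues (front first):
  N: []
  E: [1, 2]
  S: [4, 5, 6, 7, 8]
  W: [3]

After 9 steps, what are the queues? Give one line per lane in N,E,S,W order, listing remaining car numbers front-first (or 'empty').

Step 1 [NS]: N:empty,E:wait,S:car4-GO,W:wait | queues: N=0 E=2 S=4 W=1
Step 2 [NS]: N:empty,E:wait,S:car5-GO,W:wait | queues: N=0 E=2 S=3 W=1
Step 3 [NS]: N:empty,E:wait,S:car6-GO,W:wait | queues: N=0 E=2 S=2 W=1
Step 4 [NS]: N:empty,E:wait,S:car7-GO,W:wait | queues: N=0 E=2 S=1 W=1
Step 5 [EW]: N:wait,E:car1-GO,S:wait,W:car3-GO | queues: N=0 E=1 S=1 W=0
Step 6 [EW]: N:wait,E:car2-GO,S:wait,W:empty | queues: N=0 E=0 S=1 W=0
Step 7 [EW]: N:wait,E:empty,S:wait,W:empty | queues: N=0 E=0 S=1 W=0
Step 8 [NS]: N:empty,E:wait,S:car8-GO,W:wait | queues: N=0 E=0 S=0 W=0

N: empty
E: empty
S: empty
W: empty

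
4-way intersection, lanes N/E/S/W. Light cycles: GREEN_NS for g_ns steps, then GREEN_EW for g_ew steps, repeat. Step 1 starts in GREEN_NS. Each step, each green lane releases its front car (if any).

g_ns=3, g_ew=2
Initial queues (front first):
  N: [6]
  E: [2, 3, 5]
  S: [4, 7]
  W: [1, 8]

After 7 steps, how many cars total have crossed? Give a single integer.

Answer: 7

Derivation:
Step 1 [NS]: N:car6-GO,E:wait,S:car4-GO,W:wait | queues: N=0 E=3 S=1 W=2
Step 2 [NS]: N:empty,E:wait,S:car7-GO,W:wait | queues: N=0 E=3 S=0 W=2
Step 3 [NS]: N:empty,E:wait,S:empty,W:wait | queues: N=0 E=3 S=0 W=2
Step 4 [EW]: N:wait,E:car2-GO,S:wait,W:car1-GO | queues: N=0 E=2 S=0 W=1
Step 5 [EW]: N:wait,E:car3-GO,S:wait,W:car8-GO | queues: N=0 E=1 S=0 W=0
Step 6 [NS]: N:empty,E:wait,S:empty,W:wait | queues: N=0 E=1 S=0 W=0
Step 7 [NS]: N:empty,E:wait,S:empty,W:wait | queues: N=0 E=1 S=0 W=0
Cars crossed by step 7: 7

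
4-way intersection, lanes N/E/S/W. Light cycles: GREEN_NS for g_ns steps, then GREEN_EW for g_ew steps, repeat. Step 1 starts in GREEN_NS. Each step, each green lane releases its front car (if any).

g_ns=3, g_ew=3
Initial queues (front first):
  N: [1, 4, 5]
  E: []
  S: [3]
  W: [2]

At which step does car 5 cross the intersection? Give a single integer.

Step 1 [NS]: N:car1-GO,E:wait,S:car3-GO,W:wait | queues: N=2 E=0 S=0 W=1
Step 2 [NS]: N:car4-GO,E:wait,S:empty,W:wait | queues: N=1 E=0 S=0 W=1
Step 3 [NS]: N:car5-GO,E:wait,S:empty,W:wait | queues: N=0 E=0 S=0 W=1
Step 4 [EW]: N:wait,E:empty,S:wait,W:car2-GO | queues: N=0 E=0 S=0 W=0
Car 5 crosses at step 3

3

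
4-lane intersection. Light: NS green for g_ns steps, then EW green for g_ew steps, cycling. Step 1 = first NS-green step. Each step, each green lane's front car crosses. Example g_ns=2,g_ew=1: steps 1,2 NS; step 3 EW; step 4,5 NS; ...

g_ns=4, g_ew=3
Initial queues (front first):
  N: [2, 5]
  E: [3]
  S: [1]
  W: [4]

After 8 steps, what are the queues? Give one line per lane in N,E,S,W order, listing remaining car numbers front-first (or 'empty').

Step 1 [NS]: N:car2-GO,E:wait,S:car1-GO,W:wait | queues: N=1 E=1 S=0 W=1
Step 2 [NS]: N:car5-GO,E:wait,S:empty,W:wait | queues: N=0 E=1 S=0 W=1
Step 3 [NS]: N:empty,E:wait,S:empty,W:wait | queues: N=0 E=1 S=0 W=1
Step 4 [NS]: N:empty,E:wait,S:empty,W:wait | queues: N=0 E=1 S=0 W=1
Step 5 [EW]: N:wait,E:car3-GO,S:wait,W:car4-GO | queues: N=0 E=0 S=0 W=0

N: empty
E: empty
S: empty
W: empty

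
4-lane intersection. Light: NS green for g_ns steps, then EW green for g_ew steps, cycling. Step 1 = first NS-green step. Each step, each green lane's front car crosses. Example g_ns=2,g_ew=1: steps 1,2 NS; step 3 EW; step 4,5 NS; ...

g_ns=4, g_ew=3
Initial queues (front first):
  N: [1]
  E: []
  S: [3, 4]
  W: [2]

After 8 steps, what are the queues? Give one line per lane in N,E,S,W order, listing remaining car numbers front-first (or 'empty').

Step 1 [NS]: N:car1-GO,E:wait,S:car3-GO,W:wait | queues: N=0 E=0 S=1 W=1
Step 2 [NS]: N:empty,E:wait,S:car4-GO,W:wait | queues: N=0 E=0 S=0 W=1
Step 3 [NS]: N:empty,E:wait,S:empty,W:wait | queues: N=0 E=0 S=0 W=1
Step 4 [NS]: N:empty,E:wait,S:empty,W:wait | queues: N=0 E=0 S=0 W=1
Step 5 [EW]: N:wait,E:empty,S:wait,W:car2-GO | queues: N=0 E=0 S=0 W=0

N: empty
E: empty
S: empty
W: empty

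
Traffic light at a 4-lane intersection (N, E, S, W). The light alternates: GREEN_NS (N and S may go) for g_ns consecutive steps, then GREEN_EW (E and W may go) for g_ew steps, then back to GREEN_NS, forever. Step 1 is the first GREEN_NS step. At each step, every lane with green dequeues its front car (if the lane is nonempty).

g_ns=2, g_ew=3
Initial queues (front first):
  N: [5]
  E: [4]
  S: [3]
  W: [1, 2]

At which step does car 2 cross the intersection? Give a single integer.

Step 1 [NS]: N:car5-GO,E:wait,S:car3-GO,W:wait | queues: N=0 E=1 S=0 W=2
Step 2 [NS]: N:empty,E:wait,S:empty,W:wait | queues: N=0 E=1 S=0 W=2
Step 3 [EW]: N:wait,E:car4-GO,S:wait,W:car1-GO | queues: N=0 E=0 S=0 W=1
Step 4 [EW]: N:wait,E:empty,S:wait,W:car2-GO | queues: N=0 E=0 S=0 W=0
Car 2 crosses at step 4

4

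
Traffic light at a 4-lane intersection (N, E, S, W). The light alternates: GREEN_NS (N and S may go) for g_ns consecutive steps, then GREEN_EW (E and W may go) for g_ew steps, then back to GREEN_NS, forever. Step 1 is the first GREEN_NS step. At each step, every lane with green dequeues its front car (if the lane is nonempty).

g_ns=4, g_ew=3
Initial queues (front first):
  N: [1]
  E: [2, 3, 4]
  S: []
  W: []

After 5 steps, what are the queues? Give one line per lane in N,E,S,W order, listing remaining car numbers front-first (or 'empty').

Step 1 [NS]: N:car1-GO,E:wait,S:empty,W:wait | queues: N=0 E=3 S=0 W=0
Step 2 [NS]: N:empty,E:wait,S:empty,W:wait | queues: N=0 E=3 S=0 W=0
Step 3 [NS]: N:empty,E:wait,S:empty,W:wait | queues: N=0 E=3 S=0 W=0
Step 4 [NS]: N:empty,E:wait,S:empty,W:wait | queues: N=0 E=3 S=0 W=0
Step 5 [EW]: N:wait,E:car2-GO,S:wait,W:empty | queues: N=0 E=2 S=0 W=0

N: empty
E: 3 4
S: empty
W: empty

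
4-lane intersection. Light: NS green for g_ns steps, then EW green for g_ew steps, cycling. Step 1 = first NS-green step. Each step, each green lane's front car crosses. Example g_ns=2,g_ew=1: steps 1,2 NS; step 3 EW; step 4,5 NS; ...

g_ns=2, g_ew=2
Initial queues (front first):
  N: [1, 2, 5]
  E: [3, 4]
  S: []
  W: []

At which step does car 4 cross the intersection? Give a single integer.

Step 1 [NS]: N:car1-GO,E:wait,S:empty,W:wait | queues: N=2 E=2 S=0 W=0
Step 2 [NS]: N:car2-GO,E:wait,S:empty,W:wait | queues: N=1 E=2 S=0 W=0
Step 3 [EW]: N:wait,E:car3-GO,S:wait,W:empty | queues: N=1 E=1 S=0 W=0
Step 4 [EW]: N:wait,E:car4-GO,S:wait,W:empty | queues: N=1 E=0 S=0 W=0
Step 5 [NS]: N:car5-GO,E:wait,S:empty,W:wait | queues: N=0 E=0 S=0 W=0
Car 4 crosses at step 4

4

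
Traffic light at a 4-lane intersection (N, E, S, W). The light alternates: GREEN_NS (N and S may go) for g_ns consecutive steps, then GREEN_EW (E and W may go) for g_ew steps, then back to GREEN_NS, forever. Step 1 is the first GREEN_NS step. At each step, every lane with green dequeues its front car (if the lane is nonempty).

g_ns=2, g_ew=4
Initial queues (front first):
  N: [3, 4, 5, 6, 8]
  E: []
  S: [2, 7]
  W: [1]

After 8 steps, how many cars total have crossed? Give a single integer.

Answer: 7

Derivation:
Step 1 [NS]: N:car3-GO,E:wait,S:car2-GO,W:wait | queues: N=4 E=0 S=1 W=1
Step 2 [NS]: N:car4-GO,E:wait,S:car7-GO,W:wait | queues: N=3 E=0 S=0 W=1
Step 3 [EW]: N:wait,E:empty,S:wait,W:car1-GO | queues: N=3 E=0 S=0 W=0
Step 4 [EW]: N:wait,E:empty,S:wait,W:empty | queues: N=3 E=0 S=0 W=0
Step 5 [EW]: N:wait,E:empty,S:wait,W:empty | queues: N=3 E=0 S=0 W=0
Step 6 [EW]: N:wait,E:empty,S:wait,W:empty | queues: N=3 E=0 S=0 W=0
Step 7 [NS]: N:car5-GO,E:wait,S:empty,W:wait | queues: N=2 E=0 S=0 W=0
Step 8 [NS]: N:car6-GO,E:wait,S:empty,W:wait | queues: N=1 E=0 S=0 W=0
Cars crossed by step 8: 7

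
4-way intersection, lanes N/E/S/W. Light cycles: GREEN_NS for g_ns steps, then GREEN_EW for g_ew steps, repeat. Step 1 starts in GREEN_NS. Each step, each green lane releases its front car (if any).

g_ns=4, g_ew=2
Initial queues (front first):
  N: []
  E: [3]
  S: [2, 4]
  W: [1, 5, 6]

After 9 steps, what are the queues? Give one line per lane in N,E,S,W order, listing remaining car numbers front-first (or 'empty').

Step 1 [NS]: N:empty,E:wait,S:car2-GO,W:wait | queues: N=0 E=1 S=1 W=3
Step 2 [NS]: N:empty,E:wait,S:car4-GO,W:wait | queues: N=0 E=1 S=0 W=3
Step 3 [NS]: N:empty,E:wait,S:empty,W:wait | queues: N=0 E=1 S=0 W=3
Step 4 [NS]: N:empty,E:wait,S:empty,W:wait | queues: N=0 E=1 S=0 W=3
Step 5 [EW]: N:wait,E:car3-GO,S:wait,W:car1-GO | queues: N=0 E=0 S=0 W=2
Step 6 [EW]: N:wait,E:empty,S:wait,W:car5-GO | queues: N=0 E=0 S=0 W=1
Step 7 [NS]: N:empty,E:wait,S:empty,W:wait | queues: N=0 E=0 S=0 W=1
Step 8 [NS]: N:empty,E:wait,S:empty,W:wait | queues: N=0 E=0 S=0 W=1
Step 9 [NS]: N:empty,E:wait,S:empty,W:wait | queues: N=0 E=0 S=0 W=1

N: empty
E: empty
S: empty
W: 6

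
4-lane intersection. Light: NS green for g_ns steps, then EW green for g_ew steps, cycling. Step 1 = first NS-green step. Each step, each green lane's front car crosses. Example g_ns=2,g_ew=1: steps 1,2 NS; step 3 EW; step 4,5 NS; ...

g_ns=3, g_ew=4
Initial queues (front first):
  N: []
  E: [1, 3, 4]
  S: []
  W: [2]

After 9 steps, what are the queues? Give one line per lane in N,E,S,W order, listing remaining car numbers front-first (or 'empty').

Step 1 [NS]: N:empty,E:wait,S:empty,W:wait | queues: N=0 E=3 S=0 W=1
Step 2 [NS]: N:empty,E:wait,S:empty,W:wait | queues: N=0 E=3 S=0 W=1
Step 3 [NS]: N:empty,E:wait,S:empty,W:wait | queues: N=0 E=3 S=0 W=1
Step 4 [EW]: N:wait,E:car1-GO,S:wait,W:car2-GO | queues: N=0 E=2 S=0 W=0
Step 5 [EW]: N:wait,E:car3-GO,S:wait,W:empty | queues: N=0 E=1 S=0 W=0
Step 6 [EW]: N:wait,E:car4-GO,S:wait,W:empty | queues: N=0 E=0 S=0 W=0

N: empty
E: empty
S: empty
W: empty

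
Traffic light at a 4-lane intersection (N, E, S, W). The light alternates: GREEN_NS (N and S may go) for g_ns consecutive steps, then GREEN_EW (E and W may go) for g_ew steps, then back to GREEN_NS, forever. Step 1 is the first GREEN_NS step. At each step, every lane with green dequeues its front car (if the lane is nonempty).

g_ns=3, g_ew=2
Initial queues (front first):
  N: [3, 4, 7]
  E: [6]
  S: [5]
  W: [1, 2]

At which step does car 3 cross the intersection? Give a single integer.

Step 1 [NS]: N:car3-GO,E:wait,S:car5-GO,W:wait | queues: N=2 E=1 S=0 W=2
Step 2 [NS]: N:car4-GO,E:wait,S:empty,W:wait | queues: N=1 E=1 S=0 W=2
Step 3 [NS]: N:car7-GO,E:wait,S:empty,W:wait | queues: N=0 E=1 S=0 W=2
Step 4 [EW]: N:wait,E:car6-GO,S:wait,W:car1-GO | queues: N=0 E=0 S=0 W=1
Step 5 [EW]: N:wait,E:empty,S:wait,W:car2-GO | queues: N=0 E=0 S=0 W=0
Car 3 crosses at step 1

1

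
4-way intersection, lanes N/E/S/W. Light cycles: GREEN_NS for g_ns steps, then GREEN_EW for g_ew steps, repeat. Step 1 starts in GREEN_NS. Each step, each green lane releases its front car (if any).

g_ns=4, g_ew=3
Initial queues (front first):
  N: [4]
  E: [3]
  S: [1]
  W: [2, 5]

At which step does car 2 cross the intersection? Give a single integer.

Step 1 [NS]: N:car4-GO,E:wait,S:car1-GO,W:wait | queues: N=0 E=1 S=0 W=2
Step 2 [NS]: N:empty,E:wait,S:empty,W:wait | queues: N=0 E=1 S=0 W=2
Step 3 [NS]: N:empty,E:wait,S:empty,W:wait | queues: N=0 E=1 S=0 W=2
Step 4 [NS]: N:empty,E:wait,S:empty,W:wait | queues: N=0 E=1 S=0 W=2
Step 5 [EW]: N:wait,E:car3-GO,S:wait,W:car2-GO | queues: N=0 E=0 S=0 W=1
Step 6 [EW]: N:wait,E:empty,S:wait,W:car5-GO | queues: N=0 E=0 S=0 W=0
Car 2 crosses at step 5

5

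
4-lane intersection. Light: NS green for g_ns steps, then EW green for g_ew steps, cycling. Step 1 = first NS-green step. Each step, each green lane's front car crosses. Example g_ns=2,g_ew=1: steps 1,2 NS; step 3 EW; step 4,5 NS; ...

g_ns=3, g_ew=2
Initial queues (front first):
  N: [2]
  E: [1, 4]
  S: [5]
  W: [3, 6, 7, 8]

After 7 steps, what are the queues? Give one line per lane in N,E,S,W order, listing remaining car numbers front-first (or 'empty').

Step 1 [NS]: N:car2-GO,E:wait,S:car5-GO,W:wait | queues: N=0 E=2 S=0 W=4
Step 2 [NS]: N:empty,E:wait,S:empty,W:wait | queues: N=0 E=2 S=0 W=4
Step 3 [NS]: N:empty,E:wait,S:empty,W:wait | queues: N=0 E=2 S=0 W=4
Step 4 [EW]: N:wait,E:car1-GO,S:wait,W:car3-GO | queues: N=0 E=1 S=0 W=3
Step 5 [EW]: N:wait,E:car4-GO,S:wait,W:car6-GO | queues: N=0 E=0 S=0 W=2
Step 6 [NS]: N:empty,E:wait,S:empty,W:wait | queues: N=0 E=0 S=0 W=2
Step 7 [NS]: N:empty,E:wait,S:empty,W:wait | queues: N=0 E=0 S=0 W=2

N: empty
E: empty
S: empty
W: 7 8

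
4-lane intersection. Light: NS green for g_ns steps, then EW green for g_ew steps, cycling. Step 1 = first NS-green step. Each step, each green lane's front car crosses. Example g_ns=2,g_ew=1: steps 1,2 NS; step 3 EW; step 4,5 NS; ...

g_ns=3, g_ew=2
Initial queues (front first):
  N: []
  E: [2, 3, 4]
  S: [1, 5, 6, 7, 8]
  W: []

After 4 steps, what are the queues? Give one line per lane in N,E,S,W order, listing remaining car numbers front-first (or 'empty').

Step 1 [NS]: N:empty,E:wait,S:car1-GO,W:wait | queues: N=0 E=3 S=4 W=0
Step 2 [NS]: N:empty,E:wait,S:car5-GO,W:wait | queues: N=0 E=3 S=3 W=0
Step 3 [NS]: N:empty,E:wait,S:car6-GO,W:wait | queues: N=0 E=3 S=2 W=0
Step 4 [EW]: N:wait,E:car2-GO,S:wait,W:empty | queues: N=0 E=2 S=2 W=0

N: empty
E: 3 4
S: 7 8
W: empty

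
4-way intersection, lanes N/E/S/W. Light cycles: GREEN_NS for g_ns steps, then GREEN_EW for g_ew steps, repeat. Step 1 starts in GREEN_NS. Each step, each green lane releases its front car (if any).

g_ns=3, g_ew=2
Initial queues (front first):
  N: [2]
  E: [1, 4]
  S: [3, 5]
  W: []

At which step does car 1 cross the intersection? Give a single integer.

Step 1 [NS]: N:car2-GO,E:wait,S:car3-GO,W:wait | queues: N=0 E=2 S=1 W=0
Step 2 [NS]: N:empty,E:wait,S:car5-GO,W:wait | queues: N=0 E=2 S=0 W=0
Step 3 [NS]: N:empty,E:wait,S:empty,W:wait | queues: N=0 E=2 S=0 W=0
Step 4 [EW]: N:wait,E:car1-GO,S:wait,W:empty | queues: N=0 E=1 S=0 W=0
Step 5 [EW]: N:wait,E:car4-GO,S:wait,W:empty | queues: N=0 E=0 S=0 W=0
Car 1 crosses at step 4

4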